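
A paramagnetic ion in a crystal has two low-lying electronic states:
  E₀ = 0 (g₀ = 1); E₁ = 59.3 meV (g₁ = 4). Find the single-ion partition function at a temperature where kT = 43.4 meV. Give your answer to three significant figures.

Z = 2.02

Eᵢ/kT = 0, 1.3664.
Z = Σ gᵢe^(−Eᵢ/kT) = 1·e^(−0) + 4·e^(−1.3664) = 1.0000 + 1.0201 = 2.0201.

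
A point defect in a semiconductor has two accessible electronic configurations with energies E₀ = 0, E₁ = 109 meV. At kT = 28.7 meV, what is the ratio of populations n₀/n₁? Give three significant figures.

n₀/n₁ = exp[−(E₀−E₁)/kT] = exp(−(-109 meV)/(28.7 meV)) = exp(3.7979) = 44.6.

44.6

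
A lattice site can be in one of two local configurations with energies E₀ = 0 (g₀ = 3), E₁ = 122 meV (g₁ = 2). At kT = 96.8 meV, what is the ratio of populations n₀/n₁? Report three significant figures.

5.29

n₀/n₁ = (g₀/g₁) exp[−(E₀−E₁)/kT] = (3/2) × exp(−(-122 meV)/(96.8 meV)) = (3/2) × exp(1.2603) = 5.29.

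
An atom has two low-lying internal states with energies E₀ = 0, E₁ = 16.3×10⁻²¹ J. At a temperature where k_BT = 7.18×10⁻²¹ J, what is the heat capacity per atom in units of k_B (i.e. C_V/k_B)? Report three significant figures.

0.437

Eᵢ/kT = 0, 2.2702.
Z = Σ e^(−Eᵢ/kT) = e^(−0) + e^(−2.2702) = 1.0000 + 0.10329 = 1.1033.
⟨E⟩ = 1.5260, ⟨E²⟩ = 24.874.
C_V/k_B = (⟨E²⟩ − ⟨E⟩²)/(kT)² = (24.874 − 2.3287)/51.552 = 0.437.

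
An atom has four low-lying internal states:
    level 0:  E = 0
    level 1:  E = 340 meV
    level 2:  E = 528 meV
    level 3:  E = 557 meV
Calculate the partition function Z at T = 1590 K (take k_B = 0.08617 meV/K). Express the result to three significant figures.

Z = 1.12

k_BT = 0.08617 × 1590 K = 137.01 meV.
Eᵢ/kT = 0, 2.4816, 3.8537, 4.0654.
Z = Σ e^(−Eᵢ/kT) = e^(−0) + e^(−2.4816) + e^(−3.8537) + e^(−4.0654) = 1.0000 + 0.083609 + 0.021201 + 0.017156 = 1.1220.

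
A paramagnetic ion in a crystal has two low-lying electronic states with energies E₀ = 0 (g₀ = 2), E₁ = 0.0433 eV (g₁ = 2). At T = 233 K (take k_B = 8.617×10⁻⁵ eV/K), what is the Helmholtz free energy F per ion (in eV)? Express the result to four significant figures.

k_BT = 8.617×10⁻⁵ × 233 K = 0.0200776 eV.
Eᵢ/kT = 0, 2.15663.
Z = Σ gᵢe^(−Eᵢ/kT) = 2·e^(−0) + 2·e^(−2.15663) = 2.00000 + 0.231429 = 2.23143.
F = −kT ln Z = −0.0200776 × ln(2.23143) = −0.0200776 × 0.802643 = -0.01612 eV.

-0.01612 eV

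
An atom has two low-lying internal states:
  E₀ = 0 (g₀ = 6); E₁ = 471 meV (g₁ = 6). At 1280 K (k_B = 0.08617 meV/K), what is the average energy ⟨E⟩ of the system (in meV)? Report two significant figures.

6.5 meV

k_BT = 0.08617 × 1280 K = 110.3 meV.
Eᵢ/kT = 0, 4.270.
Z = Σ gᵢe^(−Eᵢ/kT) = 6·e^(−0) + 6·e^(−4.270) = 6.000 + 0.08389 = 6.084.
⟨E⟩ = Σ Eᵢ gᵢe^(−Eᵢ/kT) / Z = (0·6.000 + 471·0.08389) / 6.084 = 6.5 meV.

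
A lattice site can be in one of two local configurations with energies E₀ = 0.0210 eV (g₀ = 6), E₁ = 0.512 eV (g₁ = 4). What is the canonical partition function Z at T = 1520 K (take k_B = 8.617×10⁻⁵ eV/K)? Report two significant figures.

Z = 5.2

k_BT = 8.617×10⁻⁵ × 1520 K = 0.1310 eV.
Eᵢ/kT = 0.1603, 3.908.
Z = Σ gᵢe^(−Eᵢ/kT) = 6·e^(−0.1603) + 4·e^(−3.908) = 5.111 + 0.08032 = 5.191.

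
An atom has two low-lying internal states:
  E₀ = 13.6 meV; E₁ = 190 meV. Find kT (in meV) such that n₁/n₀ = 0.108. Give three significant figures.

79.3 meV

n₁/n₀ = exp[−(E₁−E₀)/kT] = 0.108.
⇒ (E₁−E₀)/kT = ln(1/0.108) = ln(9.2593) = 2.2256.
kT = 176.4 meV / 2.2256 = 79.3 meV.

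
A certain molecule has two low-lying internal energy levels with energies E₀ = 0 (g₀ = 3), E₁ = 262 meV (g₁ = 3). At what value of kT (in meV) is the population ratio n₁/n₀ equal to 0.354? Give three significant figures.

252 meV

n₁/n₀ = (g₁/g₀) exp[−(E₁−E₀)/kT] = 0.354.
⇒ (E₁−E₀)/kT = ln((3/3)/0.354) = ln(2.8249) = 1.0385.
kT = 262 meV / 1.0385 = 252 meV.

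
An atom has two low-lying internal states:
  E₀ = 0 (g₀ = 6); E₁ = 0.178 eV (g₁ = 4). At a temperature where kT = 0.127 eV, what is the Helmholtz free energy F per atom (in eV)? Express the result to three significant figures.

Eᵢ/kT = 0, 1.4016.
Z = Σ gᵢe^(−Eᵢ/kT) = 6·e^(−0) + 4·e^(−1.4016) = 6.0000 + 0.98481 = 6.9848.
F = −kT ln Z = −0.127 × ln(6.9848) = −0.127 × 1.9437 = -0.247 eV.

-0.247 eV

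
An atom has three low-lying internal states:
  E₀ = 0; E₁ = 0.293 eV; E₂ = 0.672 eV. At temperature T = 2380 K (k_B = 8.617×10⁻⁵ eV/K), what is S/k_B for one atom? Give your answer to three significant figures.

0.610

k_BT = 8.617×10⁻⁵ × 2380 K = 0.20508 eV.
Eᵢ/kT = 0, 1.4287, 3.2768.
Z = Σ e^(−Eᵢ/kT) = e^(−0) + e^(−1.4287) + e^(−3.2768) = 1.0000 + 0.23962 + 0.037749 = 1.2774.
⟨E⟩ = Σ EᵢPᵢ = 0.074821 eV.
S/k_B = ln Z + ⟨E⟩/kT = ln(1.2774) + 0.074821/0.20508 = 0.24483 + 0.36484 = 0.610.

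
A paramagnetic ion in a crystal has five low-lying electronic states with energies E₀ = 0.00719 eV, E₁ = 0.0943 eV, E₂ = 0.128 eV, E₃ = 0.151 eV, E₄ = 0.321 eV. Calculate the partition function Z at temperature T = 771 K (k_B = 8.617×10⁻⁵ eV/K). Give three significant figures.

k_BT = 8.617×10⁻⁵ × 771 K = 0.066437 eV.
Eᵢ/kT = 0.10822, 1.4194, 1.9266, 2.2728, 4.8316.
Z = Σ e^(−Eᵢ/kT) = e^(−0.10822) + e^(−1.4194) + e^(−1.9266) + e^(−2.2728) + e^(−4.8316) = 0.89743 + 0.24186 + 0.14564 + 0.10302 + 0.0079738 = 1.3959.

Z = 1.40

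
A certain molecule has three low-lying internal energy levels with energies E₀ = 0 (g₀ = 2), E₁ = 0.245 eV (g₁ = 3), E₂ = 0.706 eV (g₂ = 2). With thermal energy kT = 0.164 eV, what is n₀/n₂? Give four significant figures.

74.06

n₀/n₂ = (g₀/g₂) exp[−(E₀−E₂)/kT] = (2/2) × exp(−(-0.706 eV)/(0.164 eV)) = (2/2) × exp(4.30488) = 74.06.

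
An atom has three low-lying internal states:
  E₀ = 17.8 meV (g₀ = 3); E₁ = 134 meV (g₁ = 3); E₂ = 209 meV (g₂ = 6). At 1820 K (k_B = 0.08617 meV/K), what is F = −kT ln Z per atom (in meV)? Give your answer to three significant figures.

k_BT = 0.08617 × 1820 K = 156.83 meV.
Eᵢ/kT = 0.11350, 0.85443, 1.3327.
Z = Σ gᵢe^(−Eᵢ/kT) = 3·e^(−0.11350) + 3·e^(−0.85443) + 6·e^(−1.3327) = 2.6781 + 1.2766 + 1.5826 = 5.5373.
F = −kT ln Z = −156.83 × ln(5.5373) = −156.83 × 1.7115 = -268 meV.

-268 meV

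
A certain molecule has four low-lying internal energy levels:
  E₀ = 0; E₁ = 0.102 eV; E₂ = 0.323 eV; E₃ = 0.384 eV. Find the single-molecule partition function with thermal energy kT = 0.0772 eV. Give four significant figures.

Z = 1.289

Eᵢ/kT = 0, 1.32124, 4.18394, 4.97409.
Z = Σ e^(−Eᵢ/kT) = e^(−0) + e^(−1.32124) + e^(−4.18394) + e^(−4.97409) = 1.00000 + 0.266804 + 0.0152384 + 0.00691481 = 1.28896.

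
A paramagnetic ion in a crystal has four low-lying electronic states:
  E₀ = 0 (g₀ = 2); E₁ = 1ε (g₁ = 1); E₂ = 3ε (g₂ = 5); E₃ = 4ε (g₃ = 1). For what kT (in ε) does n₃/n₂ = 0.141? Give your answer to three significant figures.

n₃/n₂ = (g₃/g₂) exp[−(E₃−E₂)/kT] = 0.141.
⇒ (E₃−E₂)/kT = ln((1/5)/0.141) = ln(1.4184) = 0.34953.
kT = 1ε / 0.34953 = 2.86 ε.

2.86 ε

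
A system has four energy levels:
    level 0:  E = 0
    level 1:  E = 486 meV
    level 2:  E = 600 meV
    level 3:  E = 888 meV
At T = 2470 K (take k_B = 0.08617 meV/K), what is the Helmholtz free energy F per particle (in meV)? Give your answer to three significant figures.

-34.7 meV

k_BT = 0.08617 × 2470 K = 212.84 meV.
Eᵢ/kT = 0, 2.2834, 2.8190, 4.1721.
Z = Σ e^(−Eᵢ/kT) = e^(−0) + e^(−2.2834) + e^(−2.8190) + e^(−4.1721) = 1.0000 + 0.10194 + 0.059666 + 0.015420 = 1.1770.
F = −kT ln Z = −212.84 × ln(1.1770) = −212.84 × 0.16297 = -34.7 meV.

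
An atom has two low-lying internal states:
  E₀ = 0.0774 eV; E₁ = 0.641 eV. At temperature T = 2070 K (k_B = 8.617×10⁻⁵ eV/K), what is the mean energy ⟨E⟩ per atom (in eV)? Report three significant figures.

k_BT = 8.617×10⁻⁵ × 2070 K = 0.17837 eV.
Eᵢ/kT = 0.43393, 3.5937.
Z = Σ e^(−Eᵢ/kT) = e^(−0.43393) + e^(−3.5937) = 0.64796 + 0.027496 = 0.67546.
⟨E⟩ = Σ Eᵢ e^(−Eᵢ/kT) / Z = (0.0774·0.64796 + 0.641·0.027496) / 0.67546 = 0.100 eV.

0.100 eV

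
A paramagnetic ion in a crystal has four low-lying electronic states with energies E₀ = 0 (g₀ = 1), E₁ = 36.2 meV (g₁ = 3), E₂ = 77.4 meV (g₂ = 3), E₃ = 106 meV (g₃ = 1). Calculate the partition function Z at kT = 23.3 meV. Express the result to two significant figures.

Eᵢ/kT = 0, 1.554, 3.322, 4.549.
Z = Σ gᵢe^(−Eᵢ/kT) = 1·e^(−0) + 3·e^(−1.554) + 3·e^(−3.322) + 1·e^(−4.549) = 1.000 + 0.6342 + 0.1082 + 0.01058 = 1.753.

Z = 1.8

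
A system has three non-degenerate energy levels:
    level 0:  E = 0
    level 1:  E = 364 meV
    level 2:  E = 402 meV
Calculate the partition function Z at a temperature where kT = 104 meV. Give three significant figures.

Z = 1.05

Eᵢ/kT = 0, 3.5000, 3.8654.
Z = Σ e^(−Eᵢ/kT) = e^(−0) + e^(−3.5000) + e^(−3.8654) = 1.0000 + 0.030197 + 0.020955 = 1.0512.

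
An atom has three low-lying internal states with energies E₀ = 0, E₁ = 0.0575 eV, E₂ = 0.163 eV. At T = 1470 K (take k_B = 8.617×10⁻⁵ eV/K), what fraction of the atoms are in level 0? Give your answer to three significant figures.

0.523

k_BT = 8.617×10⁻⁵ × 1470 K = 0.12667 eV.
Eᵢ/kT = 0, 0.45394, 1.2868.
Z = Σ e^(−Eᵢ/kT) = e^(−0) + e^(−0.45394) + e^(−1.2868) = 1.0000 + 0.63512 + 0.27615 = 1.9113.
P₀ = e^(−E₀/kT) / Z = 1.0000/1.9113 = 0.523.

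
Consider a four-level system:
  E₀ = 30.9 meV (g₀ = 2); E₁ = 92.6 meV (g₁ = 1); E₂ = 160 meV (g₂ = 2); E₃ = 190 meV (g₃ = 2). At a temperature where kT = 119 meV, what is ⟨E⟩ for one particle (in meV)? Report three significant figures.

Eᵢ/kT = 0.25966, 0.77815, 1.3445, 1.5966.
Z = Σ gᵢe^(−Eᵢ/kT) = 2·e^(−0.25966) + 1·e^(−0.77815) + 2·e^(−1.3445) + 2·e^(−1.5966) = 1.5426 + 0.45925 + 0.52134 + 0.40517 = 2.9284.
⟨E⟩ = Σ Eᵢ gᵢe^(−Eᵢ/kT) / Z = (30.9·1.5426 + 92.6·0.45925 + 160·0.52134 + 190·0.40517) / 2.9284 = 85.6 meV.

85.6 meV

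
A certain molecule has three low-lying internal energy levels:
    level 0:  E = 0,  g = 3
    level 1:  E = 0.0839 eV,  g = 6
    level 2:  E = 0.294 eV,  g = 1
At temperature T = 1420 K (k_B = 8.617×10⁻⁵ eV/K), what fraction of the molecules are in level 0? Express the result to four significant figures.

0.4908

k_BT = 8.617×10⁻⁵ × 1420 K = 0.122361 eV.
Eᵢ/kT = 0, 0.685676, 2.40273.
Z = Σ gᵢe^(−Eᵢ/kT) = 3·e^(−0) + 6·e^(−0.685676) + 1·e^(−2.40273) = 3.00000 + 3.02250 + 0.0904706 = 6.11297.
P₀ = g₀ e^(−E₀/kT) / Z = 3.00000/6.11297 = 0.4908.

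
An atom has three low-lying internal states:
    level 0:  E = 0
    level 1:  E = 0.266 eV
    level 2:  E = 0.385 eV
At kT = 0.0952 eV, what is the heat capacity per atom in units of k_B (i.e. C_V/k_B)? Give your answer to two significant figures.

0.66

Eᵢ/kT = 0, 2.794, 4.044.
Z = Σ e^(−Eᵢ/kT) = e^(−0) + e^(−2.794) + e^(−4.044) = 1.000 + 0.06118 + 0.01753 = 1.079.
⟨E⟩ = 0.02134 eV, ⟨E²⟩ = 0.006420 eV².
C_V/k_B = (⟨E²⟩ − ⟨E⟩²)/(kT)² = (0.006420 − 0.0004554)/0.009063 = 0.66.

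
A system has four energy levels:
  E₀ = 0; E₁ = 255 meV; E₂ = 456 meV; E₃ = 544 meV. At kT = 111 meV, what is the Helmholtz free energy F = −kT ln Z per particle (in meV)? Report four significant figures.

Eᵢ/kT = 0, 2.29730, 4.10811, 4.90090.
Z = Σ e^(−Eᵢ/kT) = e^(−0) + e^(−2.29730) + e^(−4.10811) + e^(−4.90090) = 1.00000 + 0.100530 + 0.0164388 + 0.00743988 = 1.12441.
F = −kT ln Z = −111 × ln(1.12441) = −111 × 0.117258 = -13.02 meV.

-13.02 meV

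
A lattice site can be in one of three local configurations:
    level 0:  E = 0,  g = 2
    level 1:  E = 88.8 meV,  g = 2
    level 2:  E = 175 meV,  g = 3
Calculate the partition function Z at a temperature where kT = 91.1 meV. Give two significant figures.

Z = 3.2

Eᵢ/kT = 0, 0.9748, 1.921.
Z = Σ gᵢe^(−Eᵢ/kT) = 2·e^(−0) + 2·e^(−0.9748) + 3·e^(−1.921) = 2.000 + 0.7545 + 0.4394 = 3.194.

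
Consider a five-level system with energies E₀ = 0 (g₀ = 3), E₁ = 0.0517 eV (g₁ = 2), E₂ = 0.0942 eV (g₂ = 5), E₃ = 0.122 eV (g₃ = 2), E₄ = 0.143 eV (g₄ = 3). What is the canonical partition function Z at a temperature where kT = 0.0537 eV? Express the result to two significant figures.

Z = 5.0

Eᵢ/kT = 0, 0.9628, 1.754, 2.272, 2.663.
Z = Σ gᵢe^(−Eᵢ/kT) = 3·e^(−0) + 2·e^(−0.9628) + 5·e^(−1.754) + 2·e^(−2.272) + 3·e^(−2.663) = 3.000 + 0.7636 + 0.8654 + 0.2062 + 0.2092 = 5.044.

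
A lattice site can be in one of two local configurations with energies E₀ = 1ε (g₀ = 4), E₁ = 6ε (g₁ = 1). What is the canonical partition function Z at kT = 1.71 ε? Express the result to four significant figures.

Z = 2.259

Eᵢ/kT = 0.584795, 3.50877.
Z = Σ gᵢe^(−Eᵢ/kT) = 4·e^(−0.584795) + 1·e^(−3.50877) = 2.22888 + 0.0299337 = 2.25881.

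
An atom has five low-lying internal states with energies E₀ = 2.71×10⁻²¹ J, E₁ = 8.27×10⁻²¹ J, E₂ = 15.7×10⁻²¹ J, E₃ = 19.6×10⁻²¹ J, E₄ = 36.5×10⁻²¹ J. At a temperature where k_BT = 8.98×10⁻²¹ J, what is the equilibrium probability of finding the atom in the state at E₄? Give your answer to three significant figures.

0.0119

Eᵢ/kT = 0.30178, 0.92094, 1.7483, 2.1826, 4.0646.
Z = Σ e^(−Eᵢ/kT) = e^(−0.30178) + e^(−0.92094) + e^(−1.7483) + e^(−2.1826) + e^(−4.0646) = 0.73950 + 0.39814 + 0.17407 + 0.11275 + 0.017170 = 1.4416.
P₄ = e^(−E₄/kT) / Z = 0.017170/1.4416 = 0.0119.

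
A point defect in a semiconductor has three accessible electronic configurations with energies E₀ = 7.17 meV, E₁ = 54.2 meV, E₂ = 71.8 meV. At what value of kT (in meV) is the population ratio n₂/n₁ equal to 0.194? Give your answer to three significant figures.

10.7 meV

n₂/n₁ = exp[−(E₂−E₁)/kT] = 0.194.
⇒ (E₂−E₁)/kT = ln(1/0.194) = ln(5.1546) = 1.6399.
kT = 17.6 meV / 1.6399 = 10.7 meV.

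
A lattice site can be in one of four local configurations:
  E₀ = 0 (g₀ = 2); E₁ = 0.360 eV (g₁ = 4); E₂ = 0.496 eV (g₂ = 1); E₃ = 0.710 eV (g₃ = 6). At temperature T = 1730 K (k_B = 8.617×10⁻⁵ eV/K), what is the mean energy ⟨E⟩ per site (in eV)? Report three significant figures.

0.0748 eV

k_BT = 8.617×10⁻⁵ × 1730 K = 0.14907 eV.
Eᵢ/kT = 0, 2.4150, 3.3273, 4.7629.
Z = Σ gᵢe^(−Eᵢ/kT) = 2·e^(−0) + 4·e^(−2.4150) + 1·e^(−3.3273) + 6·e^(−4.7629) = 2.0000 + 0.35747 + 0.035890 + 0.051245 = 2.4446.
⟨E⟩ = Σ Eᵢ gᵢe^(−Eᵢ/kT) / Z = (0·2.0000 + 0.360·0.35747 + 0.496·0.035890 + 0.710·0.051245) / 2.4446 = 0.0748 eV.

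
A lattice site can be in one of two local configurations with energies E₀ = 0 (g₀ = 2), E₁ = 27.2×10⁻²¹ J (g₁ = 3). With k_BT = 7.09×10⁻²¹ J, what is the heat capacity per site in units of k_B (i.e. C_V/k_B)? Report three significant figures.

0.447

Eᵢ/kT = 0, 3.8364.
Z = Σ gᵢe^(−Eᵢ/kT) = 2·e^(−0) + 3·e^(−3.8364) = 2.0000 + 0.064713 = 2.0647.
⟨E⟩ = 0.85252, ⟨E²⟩ = 23.188.
C_V/k_B = (⟨E²⟩ − ⟨E⟩²)/(kT)² = (23.188 − 0.72679)/50.268 = 0.447.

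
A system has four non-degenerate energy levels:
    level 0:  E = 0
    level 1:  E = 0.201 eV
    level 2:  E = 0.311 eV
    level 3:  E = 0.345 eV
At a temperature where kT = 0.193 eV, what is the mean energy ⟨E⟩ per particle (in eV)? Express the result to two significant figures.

Eᵢ/kT = 0, 1.041, 1.611, 1.788.
Z = Σ e^(−Eᵢ/kT) = e^(−0) + e^(−1.041) + e^(−1.611) + e^(−1.788) = 1.000 + 0.3531 + 0.1997 + 0.1673 = 1.720.
⟨E⟩ = Σ Eᵢ e^(−Eᵢ/kT) / Z = (0·1.000 + 0.201·0.3531 + 0.311·0.1997 + 0.345·0.1673) / 1.720 = 0.11 eV.

0.11 eV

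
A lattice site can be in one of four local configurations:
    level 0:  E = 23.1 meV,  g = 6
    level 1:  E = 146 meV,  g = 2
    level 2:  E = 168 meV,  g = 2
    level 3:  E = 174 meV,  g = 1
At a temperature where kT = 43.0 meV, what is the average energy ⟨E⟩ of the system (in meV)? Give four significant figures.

27.70 meV

Eᵢ/kT = 0.537209, 3.39535, 3.90698, 4.04651.
Z = Σ gᵢe^(−Eᵢ/kT) = 6·e^(−0.537209) + 2·e^(−3.39535) + 2·e^(−3.90698) + 1·e^(−4.04651) = 3.50626 + 0.0670576 + 0.0402022 + 0.0174833 = 3.63100.
⟨E⟩ = Σ Eᵢ gᵢe^(−Eᵢ/kT) / Z = (23.1·3.50626 + 146·0.0670576 + 168·0.0402022 + 174·0.0174833) / 3.63100 = 27.70 meV.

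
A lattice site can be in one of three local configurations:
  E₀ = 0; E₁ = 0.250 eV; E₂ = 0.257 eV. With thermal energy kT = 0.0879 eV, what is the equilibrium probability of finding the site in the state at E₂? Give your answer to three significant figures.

0.0483

Eᵢ/kT = 0, 2.8441, 2.9238.
Z = Σ e^(−Eᵢ/kT) = e^(−0) + e^(−2.8441) + e^(−2.9238) = 1.0000 + 0.058187 + 0.053729 = 1.1119.
P₂ = e^(−E₂/kT) / Z = 0.053729/1.1119 = 0.0483.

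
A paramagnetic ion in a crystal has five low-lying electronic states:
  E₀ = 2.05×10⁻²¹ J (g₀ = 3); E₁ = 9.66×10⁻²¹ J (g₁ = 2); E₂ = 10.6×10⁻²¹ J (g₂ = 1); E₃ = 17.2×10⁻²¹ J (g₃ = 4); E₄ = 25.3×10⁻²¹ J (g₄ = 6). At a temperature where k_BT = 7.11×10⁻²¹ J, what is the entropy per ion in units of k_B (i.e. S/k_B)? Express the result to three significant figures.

2.15

Eᵢ/kT = 0.28833, 1.3586, 1.4909, 2.4191, 3.5584.
Z = Σ gᵢe^(−Eᵢ/kT) = 3·e^(−0.28833) + 2·e^(−1.3586) + 1·e^(−1.4909) + 4·e^(−2.4191) + 6·e^(−3.5584) = 2.2485 + 0.51404 + 0.22517 + 0.35601 + 0.17091 = 3.5146.
⟨E⟩ = Σ EᵢPᵢ = 6.3760 ×10⁻²¹ J.
S/k_B = ln Z + ⟨E⟩/kT = ln(3.5146) + 6.3760/7.11 = 1.2569 + 0.89677 = 2.15.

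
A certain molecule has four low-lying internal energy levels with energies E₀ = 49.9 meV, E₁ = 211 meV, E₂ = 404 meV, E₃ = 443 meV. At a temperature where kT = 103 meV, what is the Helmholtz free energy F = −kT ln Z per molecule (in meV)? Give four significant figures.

Eᵢ/kT = 0.484466, 2.04854, 3.92233, 4.30097.
Z = Σ e^(−Eᵢ/kT) = e^(−0.484466) + e^(−2.04854) + e^(−3.92233) + e^(−4.30097) = 0.616026 + 0.128923 + 0.0197949 + 0.0135554 = 0.778299.
F = −kT ln Z = −103 × ln(0.778299) = −103 × -0.250645 = 25.82 meV.

25.82 meV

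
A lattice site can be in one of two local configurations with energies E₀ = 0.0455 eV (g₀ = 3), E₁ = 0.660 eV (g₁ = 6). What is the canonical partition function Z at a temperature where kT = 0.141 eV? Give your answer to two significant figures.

Eᵢ/kT = 0.3227, 4.681.
Z = Σ gᵢe^(−Eᵢ/kT) = 3·e^(−0.3227) + 6·e^(−4.681) = 2.173 + 0.05562 = 2.229.

Z = 2.2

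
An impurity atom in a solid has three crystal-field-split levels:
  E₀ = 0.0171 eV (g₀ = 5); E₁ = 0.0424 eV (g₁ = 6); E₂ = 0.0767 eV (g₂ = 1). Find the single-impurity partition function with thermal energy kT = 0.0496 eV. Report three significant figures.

Z = 6.31

Eᵢ/kT = 0.34476, 0.85484, 1.5464.
Z = Σ gᵢe^(−Eᵢ/kT) = 5·e^(−0.34476) + 6·e^(−0.85484) + 1·e^(−1.5464) = 3.5420 + 2.5521 + 0.21301 = 6.3071.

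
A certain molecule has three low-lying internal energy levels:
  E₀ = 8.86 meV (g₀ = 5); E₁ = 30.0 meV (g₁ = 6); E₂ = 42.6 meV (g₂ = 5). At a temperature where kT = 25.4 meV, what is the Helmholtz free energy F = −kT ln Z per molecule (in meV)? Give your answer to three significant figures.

-46.8 meV

Eᵢ/kT = 0.34882, 1.1811, 1.6772.
Z = Σ gᵢe^(−Eᵢ/kT) = 5·e^(−0.34882) + 6·e^(−1.1811) + 5·e^(−1.6772) = 3.5276 + 1.8416 + 0.93448 = 6.3037.
F = −kT ln Z = −25.4 × ln(6.3037) = −25.4 × 1.8411 = -46.8 meV.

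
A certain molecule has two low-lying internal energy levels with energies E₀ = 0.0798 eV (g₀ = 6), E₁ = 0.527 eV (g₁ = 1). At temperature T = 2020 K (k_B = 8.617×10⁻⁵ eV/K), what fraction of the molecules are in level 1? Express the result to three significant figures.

0.0126

k_BT = 8.617×10⁻⁵ × 2020 K = 0.17406 eV.
Eᵢ/kT = 0.45846, 3.0277.
Z = Σ gᵢe^(−Eᵢ/kT) = 6·e^(−0.45846) + 1·e^(−3.0277) = 3.7935 + 0.048427 = 3.8419.
P₁ = g₁ e^(−E₁/kT) / Z = 0.048427/3.8419 = 0.0126.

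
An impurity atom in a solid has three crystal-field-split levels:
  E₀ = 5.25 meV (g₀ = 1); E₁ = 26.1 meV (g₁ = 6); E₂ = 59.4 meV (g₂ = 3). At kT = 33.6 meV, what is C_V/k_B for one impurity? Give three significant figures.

Eᵢ/kT = 0.15625, 0.77679, 1.7679.
Z = Σ gᵢe^(−Eᵢ/kT) = 1·e^(−0.15625) + 6·e^(−0.77679) + 3·e^(−1.7679) = 0.85535 + 2.7593 + 0.51207 = 4.1267.
⟨E⟩ = 25.911 meV, ⟨E²⟩ = 899.02 meV².
C_V/k_B = (⟨E²⟩ − ⟨E⟩²)/(kT)² = (899.02 − 671.38)/1129.0 = 0.202.

0.202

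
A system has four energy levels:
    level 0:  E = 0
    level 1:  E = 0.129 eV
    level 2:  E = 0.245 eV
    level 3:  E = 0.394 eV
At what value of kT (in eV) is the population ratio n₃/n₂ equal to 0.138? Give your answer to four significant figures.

0.07523 eV

n₃/n₂ = exp[−(E₃−E₂)/kT] = 0.138.
⇒ (E₃−E₂)/kT = ln(1/0.138) = ln(7.24638) = 1.98050.
kT = 0.149 eV / 1.98050 = 0.07523 eV.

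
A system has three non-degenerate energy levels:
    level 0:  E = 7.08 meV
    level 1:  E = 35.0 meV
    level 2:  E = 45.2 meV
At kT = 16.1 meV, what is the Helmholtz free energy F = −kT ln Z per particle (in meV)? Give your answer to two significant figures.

3.2 meV

Eᵢ/kT = 0.4398, 2.174, 2.807.
Z = Σ e^(−Eᵢ/kT) = e^(−0.4398) + e^(−2.174) + e^(−2.807) = 0.6442 + 0.1137 + 0.06039 = 0.8183.
F = −kT ln Z = −16.1 × ln(0.8183) = −16.1 × -0.2005 = 3.2 meV.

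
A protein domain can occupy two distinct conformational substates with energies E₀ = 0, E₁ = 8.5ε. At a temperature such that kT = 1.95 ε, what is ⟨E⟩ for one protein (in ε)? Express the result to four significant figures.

0.1074 ε

Eᵢ/kT = 0, 4.35897.
Z = Σ e^(−Eᵢ/kT) = e^(−0) + e^(−4.35897) = 1.00000 + 0.0127916 = 1.01279.
⟨E⟩ = Σ Eᵢ e^(−Eᵢ/kT) / Z = (0·1.00000 + 8.5·0.0127916) / 1.01279 = 0.1074 ε.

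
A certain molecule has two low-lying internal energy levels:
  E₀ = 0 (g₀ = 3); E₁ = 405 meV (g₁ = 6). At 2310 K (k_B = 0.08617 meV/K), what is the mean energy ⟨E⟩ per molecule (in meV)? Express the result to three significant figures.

k_BT = 0.08617 × 2310 K = 199.05 meV.
Eᵢ/kT = 0, 2.0347.
Z = Σ gᵢe^(−Eᵢ/kT) = 3·e^(−0) + 6·e^(−2.0347) = 3.0000 + 0.78432 = 3.7843.
⟨E⟩ = Σ Eᵢ gᵢe^(−Eᵢ/kT) / Z = (0·3.0000 + 405·0.78432) / 3.7843 = 83.9 meV.

83.9 meV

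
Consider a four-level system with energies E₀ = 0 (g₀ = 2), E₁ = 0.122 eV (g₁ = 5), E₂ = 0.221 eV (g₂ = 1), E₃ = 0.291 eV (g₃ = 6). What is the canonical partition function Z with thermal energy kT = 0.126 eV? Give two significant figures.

Z = 4.7

Eᵢ/kT = 0, 0.9683, 1.754, 2.310.
Z = Σ gᵢe^(−Eᵢ/kT) = 2·e^(−0) + 5·e^(−0.9683) + 1·e^(−1.754) + 6·e^(−2.310) = 2.000 + 1.899 + 0.1731 + 0.5956 = 4.668.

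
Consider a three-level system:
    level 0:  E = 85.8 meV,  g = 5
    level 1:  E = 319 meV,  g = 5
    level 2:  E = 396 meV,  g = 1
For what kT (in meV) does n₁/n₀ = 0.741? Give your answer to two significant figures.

780 meV

n₁/n₀ = (g₁/g₀) exp[−(E₁−E₀)/kT] = 0.741.
⇒ (E₁−E₀)/kT = ln((5/5)/0.741) = ln(1.350) = 0.3001.
kT = 233.2 meV / 0.3001 = 780 meV.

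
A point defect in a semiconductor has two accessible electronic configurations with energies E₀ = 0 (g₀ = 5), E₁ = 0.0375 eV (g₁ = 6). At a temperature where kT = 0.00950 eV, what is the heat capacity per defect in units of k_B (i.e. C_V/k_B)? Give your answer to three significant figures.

0.345

Eᵢ/kT = 0, 3.9474.
Z = Σ gᵢe^(−Eᵢ/kT) = 5·e^(−0) + 6·e^(−3.9474) = 5.0000 + 0.11583 = 5.1158.
⟨E⟩ = 0.00084906 eV, ⟨E²⟩ = 0.000031840 eV².
C_V/k_B = (⟨E²⟩ − ⟨E⟩²)/(kT)² = (0.000031840 − 0.00000072090)/0.000090250 = 0.345.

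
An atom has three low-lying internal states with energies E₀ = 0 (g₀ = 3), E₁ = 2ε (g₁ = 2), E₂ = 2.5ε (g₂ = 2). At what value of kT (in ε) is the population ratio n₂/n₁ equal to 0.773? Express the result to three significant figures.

n₂/n₁ = (g₂/g₁) exp[−(E₂−E₁)/kT] = 0.773.
⇒ (E₂−E₁)/kT = ln((2/2)/0.773) = ln(1.2937) = 0.25751.
kT = 0.5ε / 0.25751 = 1.94 ε.

1.94 ε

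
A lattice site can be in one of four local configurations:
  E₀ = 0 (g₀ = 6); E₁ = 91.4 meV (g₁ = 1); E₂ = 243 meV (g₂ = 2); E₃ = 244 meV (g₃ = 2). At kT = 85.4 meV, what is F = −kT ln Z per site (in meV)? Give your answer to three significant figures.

Eᵢ/kT = 0, 1.0703, 2.8454, 2.8571.
Z = Σ gᵢe^(−Eᵢ/kT) = 6·e^(−0) + 1·e^(−1.0703) + 2·e^(−2.8454) + 2·e^(−2.8571) = 6.0000 + 0.34291 + 0.11622 + 0.11487 = 6.5740.
F = −kT ln Z = −85.4 × ln(6.5740) = −85.4 × 1.8831 = -161 meV.

-161 meV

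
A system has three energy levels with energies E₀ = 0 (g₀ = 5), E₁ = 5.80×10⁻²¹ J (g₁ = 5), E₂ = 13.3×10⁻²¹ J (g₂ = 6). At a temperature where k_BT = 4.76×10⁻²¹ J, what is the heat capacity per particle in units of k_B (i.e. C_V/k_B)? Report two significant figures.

0.57

Eᵢ/kT = 0, 1.218, 2.794.
Z = Σ gᵢe^(−Eᵢ/kT) = 5·e^(−0) + 5·e^(−1.218) + 6·e^(−2.794) = 5.000 + 1.479 + 0.3671 = 6.846.
⟨E⟩ = 1.966, ⟨E²⟩ = 16.75.
C_V/k_B = (⟨E²⟩ − ⟨E⟩²)/(kT)² = (16.75 − 3.865)/22.66 = 0.57.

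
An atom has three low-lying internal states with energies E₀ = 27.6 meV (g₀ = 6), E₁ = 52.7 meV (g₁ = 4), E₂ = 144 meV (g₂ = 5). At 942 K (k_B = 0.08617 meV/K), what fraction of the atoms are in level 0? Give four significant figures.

0.5924

k_BT = 0.08617 × 942 K = 81.1721 meV.
Eᵢ/kT = 0.340018, 0.649238, 1.77401.
Z = Σ gᵢe^(−Eᵢ/kT) = 6·e^(−0.340018) + 4·e^(−0.649238) + 5·e^(−1.77401) = 4.27055 + 2.08977 + 0.848257 = 7.20858.
P₀ = g₀ e^(−E₀/kT) / Z = 4.27055/7.20858 = 0.5924.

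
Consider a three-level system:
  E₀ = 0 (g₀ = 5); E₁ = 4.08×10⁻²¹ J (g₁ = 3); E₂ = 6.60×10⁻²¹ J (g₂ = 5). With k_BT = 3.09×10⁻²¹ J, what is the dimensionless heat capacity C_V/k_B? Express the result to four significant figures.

0.5084

Eᵢ/kT = 0, 1.32039, 2.13592.
Z = Σ gᵢe^(−Eᵢ/kT) = 5·e^(−0) + 3·e^(−1.32039) + 5·e^(−2.13592) = 5.00000 + 0.801093 + 0.590679 = 6.39177.
⟨E⟩ = 1.12128, ⟨E²⟩ = 6.11181.
C_V/k_B = (⟨E²⟩ − ⟨E⟩²)/(kT)² = (6.11181 − 1.25727)/9.54810 = 0.5084.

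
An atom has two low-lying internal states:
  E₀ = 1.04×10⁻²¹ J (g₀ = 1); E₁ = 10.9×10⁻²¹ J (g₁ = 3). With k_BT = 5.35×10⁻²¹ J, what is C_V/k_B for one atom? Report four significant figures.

Eᵢ/kT = 0.194393, 2.03738.
Z = Σ gᵢe^(−Eᵢ/kT) = 1·e^(−0.194393) + 3·e^(−2.03738) = 0.823334 + 0.391109 = 1.21444.
⟨E⟩ = 4.21540, ⟨E²⟩ = 38.9959.
C_V/k_B = (⟨E²⟩ − ⟨E⟩²)/(kT)² = (38.9959 − 17.7696)/28.6225 = 0.7416.

0.7416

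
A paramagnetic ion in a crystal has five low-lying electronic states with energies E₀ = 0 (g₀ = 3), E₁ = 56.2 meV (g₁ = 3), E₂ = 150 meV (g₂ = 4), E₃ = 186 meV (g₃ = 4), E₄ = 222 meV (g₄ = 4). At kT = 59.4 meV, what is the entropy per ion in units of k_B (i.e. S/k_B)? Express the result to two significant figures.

2.2

Eᵢ/kT = 0, 0.9461, 2.525, 3.131, 3.737.
Z = Σ gᵢe^(−Eᵢ/kT) = 3·e^(−0) + 3·e^(−0.9461) + 4·e^(−2.525) + 4·e^(−3.131) + 4·e^(−3.737) = 3.000 + 1.165 + 0.3202 + 0.1747 + 0.09530 = 4.755.
⟨E⟩ = Σ EᵢPᵢ = 35.15 meV.
S/k_B = ln Z + ⟨E⟩/kT = ln(4.755) + 35.15/59.4 = 1.559 + 0.5918 = 2.2.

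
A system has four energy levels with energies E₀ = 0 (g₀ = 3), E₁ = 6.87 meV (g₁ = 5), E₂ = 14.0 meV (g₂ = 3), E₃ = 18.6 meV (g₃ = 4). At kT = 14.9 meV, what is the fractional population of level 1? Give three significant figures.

Eᵢ/kT = 0, 0.46107, 0.93960, 1.2483.
Z = Σ gᵢe^(−Eᵢ/kT) = 3·e^(−0) + 5·e^(−0.46107) + 3·e^(−0.93960) + 4·e^(−1.2483) = 3.0000 + 3.1530 + 1.1724 + 1.1480 = 8.4734.
P₁ = g₁ e^(−E₁/kT) / Z = 3.1530/8.4734 = 0.372.

0.372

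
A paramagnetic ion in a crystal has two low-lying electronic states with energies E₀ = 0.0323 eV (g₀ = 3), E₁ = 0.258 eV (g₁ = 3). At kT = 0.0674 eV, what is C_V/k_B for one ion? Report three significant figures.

0.368

Eᵢ/kT = 0.47923, 3.8279.
Z = Σ gᵢe^(−Eᵢ/kT) = 3·e^(−0.47923) + 3·e^(−3.8279) = 1.8578 + 0.065266 = 1.9231.
⟨E⟩ = 0.039959 eV, ⟨E²⟩ = 0.0032669 eV².
C_V/k_B = (⟨E²⟩ − ⟨E⟩²)/(kT)² = (0.0032669 − 0.0015967)/0.0045428 = 0.368.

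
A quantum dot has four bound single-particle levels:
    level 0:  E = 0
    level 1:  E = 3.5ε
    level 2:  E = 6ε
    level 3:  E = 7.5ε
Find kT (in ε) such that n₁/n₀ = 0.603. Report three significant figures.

6.92 ε

n₁/n₀ = exp[−(E₁−E₀)/kT] = 0.603.
⇒ (E₁−E₀)/kT = ln(1/0.603) = ln(1.6584) = 0.50585.
kT = 3.5ε / 0.50585 = 6.92 ε.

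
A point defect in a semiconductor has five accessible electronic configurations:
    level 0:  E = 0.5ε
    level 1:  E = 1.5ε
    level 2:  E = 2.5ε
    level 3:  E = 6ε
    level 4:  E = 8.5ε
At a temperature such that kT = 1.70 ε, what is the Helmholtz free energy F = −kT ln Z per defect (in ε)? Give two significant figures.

Eᵢ/kT = 0.2941, 0.8824, 1.471, 3.529, 5.000.
Z = Σ e^(−Eᵢ/kT) = e^(−0.2941) + e^(−0.8824) + e^(−1.471) + e^(−3.529) + e^(−5.000) = 0.7452 + 0.4138 + 0.2297 + 0.02933 + 0.006738 = 1.425.
F = −kT ln Z = −1.70 × ln(1.425) = −1.70 × 0.3542 = -0.60 ε.

-0.60 ε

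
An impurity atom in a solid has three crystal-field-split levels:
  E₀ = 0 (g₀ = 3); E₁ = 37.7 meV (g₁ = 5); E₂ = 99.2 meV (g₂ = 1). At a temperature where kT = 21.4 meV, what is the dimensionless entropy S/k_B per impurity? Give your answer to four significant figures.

Eᵢ/kT = 0, 1.76168, 4.63551.
Z = Σ gᵢe^(−Eᵢ/kT) = 3·e^(−0) + 5·e^(−1.76168) + 1·e^(−4.63551) = 3.00000 + 0.858780 + 0.00970116 = 3.86848.
⟨E⟩ = Σ EᵢPᵢ = 8.61795 meV.
S/k_B = ln Z + ⟨E⟩/kT = ln(3.86848) + 8.61795/21.4 = 1.35286 + 0.402708 = 1.756.

1.756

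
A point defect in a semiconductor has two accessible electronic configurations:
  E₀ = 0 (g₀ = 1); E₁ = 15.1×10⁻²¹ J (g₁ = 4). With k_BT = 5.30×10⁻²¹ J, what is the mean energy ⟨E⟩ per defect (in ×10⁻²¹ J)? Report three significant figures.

Eᵢ/kT = 0, 2.8491.
Z = Σ gᵢe^(−Eᵢ/kT) = 1·e^(−0) + 4·e^(−2.8491) = 1.0000 + 0.23159 = 1.2316.
⟨E⟩ = Σ Eᵢ gᵢe^(−Eᵢ/kT) / Z = (0·1.0000 + 15.1·0.23159) / 1.2316 = 2.84 ×10⁻²¹ J.

2.84 ×10⁻²¹ J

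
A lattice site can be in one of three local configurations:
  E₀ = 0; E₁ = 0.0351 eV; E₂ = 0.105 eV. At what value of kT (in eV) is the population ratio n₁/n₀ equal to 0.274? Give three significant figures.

n₁/n₀ = exp[−(E₁−E₀)/kT] = 0.274.
⇒ (E₁−E₀)/kT = ln(1/0.274) = ln(3.6496) = 1.2946.
kT = 0.0351 eV / 1.2946 = 0.0271 eV.

0.0271 eV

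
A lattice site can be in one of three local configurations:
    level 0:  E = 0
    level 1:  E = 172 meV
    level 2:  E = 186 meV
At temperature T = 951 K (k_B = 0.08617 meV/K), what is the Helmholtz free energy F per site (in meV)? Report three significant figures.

k_BT = 0.08617 × 951 K = 81.948 meV.
Eᵢ/kT = 0, 2.0989, 2.2697.
Z = Σ e^(−Eᵢ/kT) = e^(−0) + e^(−2.0989) + e^(−2.2697) = 1.0000 + 0.12259 + 0.10334 = 1.2259.
F = −kT ln Z = −81.948 × ln(1.2259) = −81.948 × 0.20368 = -16.7 meV.

-16.7 meV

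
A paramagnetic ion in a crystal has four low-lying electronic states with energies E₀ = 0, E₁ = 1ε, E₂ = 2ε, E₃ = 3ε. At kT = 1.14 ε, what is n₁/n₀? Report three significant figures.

n₁/n₀ = exp[−(E₁−E₀)/kT] = exp(−(1ε)/(1.14ε)) = exp(-0.87719) = 0.416.

0.416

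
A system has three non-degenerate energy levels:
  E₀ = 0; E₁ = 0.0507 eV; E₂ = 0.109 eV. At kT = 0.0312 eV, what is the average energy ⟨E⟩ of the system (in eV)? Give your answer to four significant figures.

0.01083 eV

Eᵢ/kT = 0, 1.62500, 3.49359.
Z = Σ e^(−Eᵢ/kT) = e^(−0) + e^(−1.62500) + e^(−3.49359) = 1.00000 + 0.196912 + 0.0303916 = 1.22730.
⟨E⟩ = Σ Eᵢ e^(−Eᵢ/kT) / Z = (0·1.00000 + 0.0507·0.196912 + 0.109·0.0303916) / 1.22730 = 0.01083 eV.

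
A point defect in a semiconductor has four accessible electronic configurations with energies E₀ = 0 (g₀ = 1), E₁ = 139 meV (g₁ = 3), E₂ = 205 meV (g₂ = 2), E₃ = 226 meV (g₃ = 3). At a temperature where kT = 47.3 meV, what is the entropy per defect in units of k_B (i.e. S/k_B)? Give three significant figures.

0.770

Eᵢ/kT = 0, 2.9387, 4.3340, 4.7780.
Z = Σ gᵢe^(−Eᵢ/kT) = 1·e^(−0) + 3·e^(−2.9387) + 2·e^(−4.3340) + 3·e^(−4.7780) = 1.0000 + 0.15880 + 0.026230 + 0.025238 = 1.2103.
⟨E⟩ = Σ EᵢPᵢ = 27.393 meV.
S/k_B = ln Z + ⟨E⟩/kT = ln(1.2103) + 27.393/47.3 = 0.19087 + 0.57913 = 0.770.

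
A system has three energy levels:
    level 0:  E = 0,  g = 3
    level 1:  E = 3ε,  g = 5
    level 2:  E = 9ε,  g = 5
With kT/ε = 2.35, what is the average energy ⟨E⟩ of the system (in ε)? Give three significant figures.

Eᵢ/kT = 0, 1.2766, 3.8298.
Z = Σ gᵢe^(−Eᵢ/kT) = 3·e^(−0) + 5·e^(−1.2766) + 5·e^(−3.8298) = 3.0000 + 1.3949 + 0.10857 = 4.5035.
⟨E⟩ = Σ Eᵢ gᵢe^(−Eᵢ/kT) / Z = (0·3.0000 + 3·1.3949 + 9·0.10857) / 4.5035 = 1.15 ε.

1.15 ε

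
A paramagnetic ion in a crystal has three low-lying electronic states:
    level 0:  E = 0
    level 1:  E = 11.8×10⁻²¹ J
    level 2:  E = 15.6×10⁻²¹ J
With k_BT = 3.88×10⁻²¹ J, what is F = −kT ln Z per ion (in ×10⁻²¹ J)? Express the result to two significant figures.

-0.25 ×10⁻²¹ J

Eᵢ/kT = 0, 3.041, 4.021.
Z = Σ e^(−Eᵢ/kT) = e^(−0) + e^(−3.041) + e^(−4.021) = 1.000 + 0.04779 + 0.01794 = 1.066.
F = −kT ln Z = −3.88 × ln(1.066) = −3.88 × 0.06391 = -0.25 ×10⁻²¹ J.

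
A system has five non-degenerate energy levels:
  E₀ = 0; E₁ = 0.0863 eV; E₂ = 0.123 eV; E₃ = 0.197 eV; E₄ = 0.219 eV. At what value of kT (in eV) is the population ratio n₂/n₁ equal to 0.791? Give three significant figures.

0.157 eV

n₂/n₁ = exp[−(E₂−E₁)/kT] = 0.791.
⇒ (E₂−E₁)/kT = ln(1/0.791) = ln(1.2642) = 0.23444.
kT = 0.0367 eV / 0.23444 = 0.157 eV.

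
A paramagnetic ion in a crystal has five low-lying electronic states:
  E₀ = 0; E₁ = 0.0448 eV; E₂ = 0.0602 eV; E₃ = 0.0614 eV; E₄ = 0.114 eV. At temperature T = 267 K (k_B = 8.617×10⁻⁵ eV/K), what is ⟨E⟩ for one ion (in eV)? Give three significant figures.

0.0123 eV

k_BT = 8.617×10⁻⁵ × 267 K = 0.023007 eV.
Eᵢ/kT = 0, 1.9472, 2.6166, 2.6688, 4.9550.
Z = Σ e^(−Eᵢ/kT) = e^(−0) + e^(−1.9472) + e^(−2.6166) + e^(−2.6688) + e^(−4.9550) = 1.0000 + 0.14267 + 0.073051 + 0.069335 + 0.0070481 = 1.2921.
⟨E⟩ = Σ Eᵢ e^(−Eᵢ/kT) / Z = (0·1.0000 + 0.0448·0.14267 + 0.0602·0.073051 + 0.0614·0.069335 + 0.114·0.0070481) / 1.2921 = 0.0123 eV.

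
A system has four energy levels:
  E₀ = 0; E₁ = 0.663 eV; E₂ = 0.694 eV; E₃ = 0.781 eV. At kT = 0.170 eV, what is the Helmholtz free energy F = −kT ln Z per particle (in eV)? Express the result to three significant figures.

Eᵢ/kT = 0, 3.9000, 4.0824, 4.5941.
Z = Σ e^(−Eᵢ/kT) = e^(−0) + e^(−3.9000) + e^(−4.0824) + e^(−4.5941) = 1.0000 + 0.020242 + 0.016867 + 0.010111 = 1.0472.
F = −kT ln Z = −0.170 × ln(1.0472) = −0.170 × 0.046120 = -0.00784 eV.

-0.00784 eV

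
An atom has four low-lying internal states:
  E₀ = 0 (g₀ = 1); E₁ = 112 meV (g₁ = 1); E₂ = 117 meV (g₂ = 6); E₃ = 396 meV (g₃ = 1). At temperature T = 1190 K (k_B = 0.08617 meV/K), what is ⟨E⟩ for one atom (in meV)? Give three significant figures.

k_BT = 0.08617 × 1190 K = 102.54 meV.
Eᵢ/kT = 0, 1.0923, 1.1410, 3.8619.
Z = Σ gᵢe^(−Eᵢ/kT) = 1·e^(−0) + 1·e^(−1.0923) + 6·e^(−1.1410) + 1·e^(−3.8619) = 1.0000 + 0.33544 + 1.9170 + 0.021028 = 3.2735.
⟨E⟩ = Σ Eᵢ gᵢe^(−Eᵢ/kT) / Z = (0·1.0000 + 112·0.33544 + 117·1.9170 + 396·0.021028) / 3.2735 = 82.5 meV.

82.5 meV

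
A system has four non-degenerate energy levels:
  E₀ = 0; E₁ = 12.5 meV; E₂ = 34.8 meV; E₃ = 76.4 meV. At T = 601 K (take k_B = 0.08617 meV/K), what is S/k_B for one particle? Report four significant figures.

k_BT = 0.08617 × 601 K = 51.7882 meV.
Eᵢ/kT = 0, 0.241368, 0.671968, 1.47524.
Z = Σ e^(−Eᵢ/kT) = e^(−0) + e^(−0.241368) + e^(−0.671968) + e^(−1.47524) = 1.00000 + 0.785552 + 0.510703 + 0.228724 = 2.52498.
⟨E⟩ = Σ EᵢPᵢ = 17.8482 meV.
S/k_B = ln Z + ⟨E⟩/kT = ln(2.52498) + 17.8482/51.7882 = 0.926233 + 0.344638 = 1.271.

1.271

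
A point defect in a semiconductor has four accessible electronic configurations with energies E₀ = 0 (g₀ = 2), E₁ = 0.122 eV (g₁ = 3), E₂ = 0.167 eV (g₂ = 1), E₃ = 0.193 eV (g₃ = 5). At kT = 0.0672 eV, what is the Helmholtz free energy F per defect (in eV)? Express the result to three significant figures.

Eᵢ/kT = 0, 1.8155, 2.4851, 2.8720.
Z = Σ gᵢe^(−Eᵢ/kT) = 2·e^(−0) + 3·e^(−1.8155) + 1·e^(−2.4851) + 5·e^(−2.8720) = 2.0000 + 0.48827 + 0.083317 + 0.28293 = 2.8545.
F = −kT ln Z = −0.0672 × ln(2.8545) = −0.0672 × 1.0489 = -0.0705 eV.

-0.0705 eV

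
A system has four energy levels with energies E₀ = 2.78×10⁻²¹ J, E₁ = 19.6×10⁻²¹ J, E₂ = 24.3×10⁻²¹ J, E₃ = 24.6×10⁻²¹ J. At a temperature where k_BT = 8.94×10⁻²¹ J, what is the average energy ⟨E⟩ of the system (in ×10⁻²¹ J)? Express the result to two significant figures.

7.6 ×10⁻²¹ J

Eᵢ/kT = 0.3110, 2.192, 2.718, 2.752.
Z = Σ e^(−Eᵢ/kT) = e^(−0.3110) + e^(−2.192) + e^(−2.718) + e^(−2.752) = 0.7327 + 0.1117 + 0.06601 + 0.06380 = 0.9742.
⟨E⟩ = Σ Eᵢ e^(−Eᵢ/kT) / Z = (2.78·0.7327 + 19.6·0.1117 + 24.3·0.06601 + 24.6·0.06380) / 0.9742 = 7.6 ×10⁻²¹ J.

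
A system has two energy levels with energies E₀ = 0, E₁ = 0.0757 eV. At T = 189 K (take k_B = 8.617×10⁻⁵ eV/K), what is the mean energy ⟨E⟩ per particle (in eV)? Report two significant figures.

0.00072 eV

k_BT = 8.617×10⁻⁵ × 189 K = 0.01629 eV.
Eᵢ/kT = 0, 4.647.
Z = Σ e^(−Eᵢ/kT) = e^(−0) + e^(−4.647) = 1.000 + 0.009590 = 1.010.
⟨E⟩ = Σ Eᵢ e^(−Eᵢ/kT) / Z = (0·1.000 + 0.0757·0.009590) / 1.010 = 0.00072 eV.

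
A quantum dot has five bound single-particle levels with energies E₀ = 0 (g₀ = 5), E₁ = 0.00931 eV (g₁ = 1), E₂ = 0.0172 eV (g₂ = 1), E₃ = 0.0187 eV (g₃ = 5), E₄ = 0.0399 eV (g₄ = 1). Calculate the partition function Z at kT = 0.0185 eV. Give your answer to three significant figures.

Eᵢ/kT = 0, 0.50324, 0.92973, 1.0108, 2.1568.
Z = Σ gᵢe^(−Eᵢ/kT) = 5·e^(−0) + 1·e^(−0.50324) + 1·e^(−0.92973) + 5·e^(−1.0108) + 1·e^(−2.1568) = 5.0000 + 0.60457 + 0.39466 + 1.8196 + 0.11569 = 7.9345.

Z = 7.93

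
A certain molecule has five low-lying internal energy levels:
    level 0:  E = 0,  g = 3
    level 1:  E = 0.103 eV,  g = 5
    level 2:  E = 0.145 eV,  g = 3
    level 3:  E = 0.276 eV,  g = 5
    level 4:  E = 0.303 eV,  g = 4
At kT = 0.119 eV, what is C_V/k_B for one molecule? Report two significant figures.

0.61

Eᵢ/kT = 0, 0.8655, 1.218, 2.319, 2.546.
Z = Σ gᵢe^(−Eᵢ/kT) = 3·e^(−0) + 5·e^(−0.8655) + 3·e^(−1.218) + 5·e^(−2.319) + 4·e^(−2.546) = 3.000 + 2.104 + 0.8875 + 0.4919 + 0.3136 = 6.797.
⟨E⟩ = 0.08477 eV, ⟨E²⟩ = 0.01578 eV².
C_V/k_B = (⟨E²⟩ − ⟨E⟩²)/(kT)² = (0.01578 − 0.007186)/0.01416 = 0.61.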